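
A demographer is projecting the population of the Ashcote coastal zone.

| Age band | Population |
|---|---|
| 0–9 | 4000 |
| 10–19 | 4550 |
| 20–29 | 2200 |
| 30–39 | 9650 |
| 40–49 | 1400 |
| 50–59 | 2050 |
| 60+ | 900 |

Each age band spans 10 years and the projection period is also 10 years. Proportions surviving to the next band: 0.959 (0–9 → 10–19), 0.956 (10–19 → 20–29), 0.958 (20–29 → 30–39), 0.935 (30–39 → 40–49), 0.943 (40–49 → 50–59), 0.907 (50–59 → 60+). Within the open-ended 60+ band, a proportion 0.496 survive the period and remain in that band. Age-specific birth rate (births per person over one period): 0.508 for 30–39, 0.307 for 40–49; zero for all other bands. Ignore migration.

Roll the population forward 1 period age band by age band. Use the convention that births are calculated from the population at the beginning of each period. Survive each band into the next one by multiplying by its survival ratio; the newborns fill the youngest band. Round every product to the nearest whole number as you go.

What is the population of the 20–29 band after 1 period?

(Groups numbered youngest = 1 to oldest = 7.)
Period 1.
Births: 9650 × 0.508 = 4902, 1400 × 0.307 = 430 → total 5332
Group 2: 4000 × 0.959 = 3836
Group 3: 4550 × 0.956 = 4350
Group 4: 2200 × 0.958 = 2108
Group 5: 9650 × 0.935 = 9023
Group 6: 1400 × 0.943 = 1320
Group 7: 2050 × 0.907 + 900 × 0.496 = 1859 + 446 = 2305
→ [5332, 3836, 4350, 2108, 9023, 1320, 2305]

4350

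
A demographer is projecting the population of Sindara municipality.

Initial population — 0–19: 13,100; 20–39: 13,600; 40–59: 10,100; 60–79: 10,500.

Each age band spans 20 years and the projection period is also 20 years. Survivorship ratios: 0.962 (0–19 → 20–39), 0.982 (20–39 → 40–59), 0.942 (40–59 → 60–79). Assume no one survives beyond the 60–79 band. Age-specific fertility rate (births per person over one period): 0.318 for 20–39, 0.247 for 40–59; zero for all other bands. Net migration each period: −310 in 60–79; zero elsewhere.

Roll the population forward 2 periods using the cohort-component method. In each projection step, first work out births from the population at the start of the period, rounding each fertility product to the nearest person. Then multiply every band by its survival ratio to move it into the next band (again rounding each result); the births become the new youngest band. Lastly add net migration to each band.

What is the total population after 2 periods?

38512

Period 1.
Births: 13600 * 0.318 = 4325  |  10100 * 0.247 = 2495 ⇒ total 6820
20–39: 13100 * 0.962 = 12602
40–59: 13600 * 0.982 = 13355
60–79: 10100 * 0.942 = 9514
Net migration: 60–79 − 310 → 9204
Giving 6820 / 12602 / 13355 / 9204.
Period 2.
Births: 12602 * 0.318 = 4007  |  13355 * 0.247 = 3299 ⇒ total 7306
20–39: 6820 * 0.962 = 6561
40–59: 12602 * 0.982 = 12375
60–79: 13355 * 0.942 = 12580
Net migration: 60–79 − 310 → 12270
Giving 7306 / 6561 / 12375 / 12270.
Total after period 2: 7306 + 6561 + 12375 + 12270 = 38512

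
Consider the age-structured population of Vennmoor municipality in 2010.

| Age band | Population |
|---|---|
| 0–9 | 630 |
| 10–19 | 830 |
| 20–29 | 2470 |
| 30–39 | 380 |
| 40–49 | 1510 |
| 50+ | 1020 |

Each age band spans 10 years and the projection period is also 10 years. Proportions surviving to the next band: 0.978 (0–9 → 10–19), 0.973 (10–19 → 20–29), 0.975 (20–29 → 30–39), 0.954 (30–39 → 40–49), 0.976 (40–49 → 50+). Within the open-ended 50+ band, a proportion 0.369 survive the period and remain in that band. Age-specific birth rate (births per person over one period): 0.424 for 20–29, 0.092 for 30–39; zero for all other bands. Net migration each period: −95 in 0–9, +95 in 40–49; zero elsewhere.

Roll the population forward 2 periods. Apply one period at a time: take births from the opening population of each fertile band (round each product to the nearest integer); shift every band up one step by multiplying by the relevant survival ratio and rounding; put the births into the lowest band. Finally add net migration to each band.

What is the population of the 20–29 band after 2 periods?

[period 1]
Births: 2470 * 0.424 = 1047 ; 380 * 0.092 = 35 → 1082
10–19: 630 * 0.978 = 616
20–29: 830 * 0.973 = 808
30–39: 2470 * 0.975 = 2408
40–49: 380 * 0.954 = 363
50+: 1510 * 0.976 + 1020 * 0.369 = 1474 + 376 = 1850
Net migration: 0–9 − 95 → 987; 40–49 + 95 → 458
Population now: 0–9=987, 10–19=616, 20–29=808, 30–39=2408, 40–49=458, 50+=1850
[period 2]
Births: 808 * 0.424 = 343 ; 2408 * 0.092 = 222 → 565
10–19: 987 * 0.978 = 965
20–29: 616 * 0.973 = 599
30–39: 808 * 0.975 = 788
40–49: 2408 * 0.954 = 2297
50+: 458 * 0.976 + 1850 * 0.369 = 447 + 683 = 1130
Net migration: 0–9 − 95 → 470; 40–49 + 95 → 2392
Population now: 0–9=470, 10–19=965, 20–29=599, 30–39=788, 40–49=2392, 50+=1130

599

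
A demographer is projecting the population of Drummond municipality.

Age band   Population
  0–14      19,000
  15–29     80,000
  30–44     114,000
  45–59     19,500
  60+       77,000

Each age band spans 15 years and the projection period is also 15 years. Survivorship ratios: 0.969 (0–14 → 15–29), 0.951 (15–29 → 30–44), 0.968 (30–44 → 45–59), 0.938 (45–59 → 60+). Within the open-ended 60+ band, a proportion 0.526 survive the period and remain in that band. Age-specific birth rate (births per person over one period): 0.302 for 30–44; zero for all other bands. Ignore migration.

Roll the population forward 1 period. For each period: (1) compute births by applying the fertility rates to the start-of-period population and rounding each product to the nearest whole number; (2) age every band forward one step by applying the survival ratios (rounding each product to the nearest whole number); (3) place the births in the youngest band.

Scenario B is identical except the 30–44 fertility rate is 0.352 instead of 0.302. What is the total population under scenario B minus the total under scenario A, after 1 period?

Numbering the groups 1..5 from youngest to oldest:
After projecting period 1:
Births: 114000 × 0.302 = 34428
Group 2: 19000 × 0.969 = 18411
Group 3: 80000 × 0.951 = 76080
Group 4: 114000 × 0.968 = 110352
Group 5: 19500 × 0.938 + 77000 × 0.526 = 18291 + 40502 = 58793
→ [34428, 18411, 76080, 110352, 58793]
Scenario A total after 1 period: 298064
Scenario B projection —
After projecting period 1:
Births: 114000 × 0.352 = 40128
Group 2: 19000 × 0.969 = 18411
Group 3: 80000 × 0.951 = 76080
Group 4: 114000 × 0.968 = 110352
Group 5: 19500 × 0.938 + 77000 × 0.526 = 18291 + 40502 = 58793
→ [40128, 18411, 76080, 110352, 58793]
Scenario B total after 1 period: 303764
Difference B − A = 303764 − 298064 = 5700

5700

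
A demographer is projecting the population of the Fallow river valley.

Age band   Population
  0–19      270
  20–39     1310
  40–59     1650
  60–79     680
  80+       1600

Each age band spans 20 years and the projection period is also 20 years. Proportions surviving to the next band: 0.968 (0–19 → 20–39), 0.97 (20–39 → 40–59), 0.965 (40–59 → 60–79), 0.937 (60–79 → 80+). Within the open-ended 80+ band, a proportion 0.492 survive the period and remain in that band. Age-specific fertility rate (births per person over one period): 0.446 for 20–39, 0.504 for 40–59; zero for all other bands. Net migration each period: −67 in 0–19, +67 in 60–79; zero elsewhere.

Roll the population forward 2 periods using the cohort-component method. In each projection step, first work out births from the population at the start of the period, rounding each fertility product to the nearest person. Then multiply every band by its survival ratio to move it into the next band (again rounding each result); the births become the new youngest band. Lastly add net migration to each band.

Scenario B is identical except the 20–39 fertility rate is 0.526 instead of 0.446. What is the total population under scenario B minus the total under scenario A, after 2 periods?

— Period 1 —
Births: 1310 × 0.446 = 584, 1650 × 0.504 = 832 ⇒ total 1416
20–39: 270 × 0.968 = 261
40–59: 1310 × 0.97 = 1271
60–79: 1650 × 0.965 = 1592
80+: 680 × 0.937 + 1600 × 0.492 = 637 + 787 = 1424
Net migration: 0–19 − 67 → 1349; 60–79 + 67 → 1659
Giving 1349 / 261 / 1271 / 1659 / 1424.
— Period 2 —
Births: 261 × 0.446 = 116, 1271 × 0.504 = 641 ⇒ total 757
20–39: 1349 × 0.968 = 1306
40–59: 261 × 0.97 = 253
60–79: 1271 × 0.965 = 1227
80+: 1659 × 0.937 + 1424 × 0.492 = 1554 + 701 = 2255
Net migration: 0–19 − 67 → 690; 60–79 + 67 → 1294
Giving 690 / 1306 / 253 / 1294 / 2255.
Scenario A total after 2 periods: 5798
Scenario B projection —
— Period 1 —
Births: 1310 × 0.526 = 689, 1650 × 0.504 = 832 ⇒ total 1521
20–39: 270 × 0.968 = 261
40–59: 1310 × 0.97 = 1271
60–79: 1650 × 0.965 = 1592
80+: 680 × 0.937 + 1600 × 0.492 = 637 + 787 = 1424
Net migration: 0–19 − 67 → 1454; 60–79 + 67 → 1659
Giving 1454 / 261 / 1271 / 1659 / 1424.
— Period 2 —
Births: 261 × 0.526 = 137, 1271 × 0.504 = 641 ⇒ total 778
20–39: 1454 × 0.968 = 1407
40–59: 261 × 0.97 = 253
60–79: 1271 × 0.965 = 1227
80+: 1659 × 0.937 + 1424 × 0.492 = 1554 + 701 = 2255
Net migration: 0–19 − 67 → 711; 60–79 + 67 → 1294
Giving 711 / 1407 / 253 / 1294 / 2255.
Scenario B total after 2 periods: 5920
Difference B − A = 5920 − 5798 = 122

122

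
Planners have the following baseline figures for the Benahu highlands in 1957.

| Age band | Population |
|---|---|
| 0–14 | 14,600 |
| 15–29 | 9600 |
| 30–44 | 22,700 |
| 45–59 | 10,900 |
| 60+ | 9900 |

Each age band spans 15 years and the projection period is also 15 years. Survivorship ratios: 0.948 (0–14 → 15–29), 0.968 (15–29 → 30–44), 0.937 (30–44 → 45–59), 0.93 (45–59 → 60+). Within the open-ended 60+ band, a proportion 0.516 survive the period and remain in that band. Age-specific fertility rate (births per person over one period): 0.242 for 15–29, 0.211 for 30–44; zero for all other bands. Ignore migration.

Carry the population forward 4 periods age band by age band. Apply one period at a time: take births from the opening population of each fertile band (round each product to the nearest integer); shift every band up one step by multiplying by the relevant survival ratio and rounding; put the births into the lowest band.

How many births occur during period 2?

5311

Let group 1 be 0–14 through group 5 = 60+.
After projecting period 1:
Births: 9600 * 0.242 = 2323 ; 22700 * 0.211 = 4790 → 7113
Group 2: 14600 * 0.948 = 13841
Group 3: 9600 * 0.968 = 9293
Group 4: 22700 * 0.937 = 21270
Group 5: 10900 * 0.93 + 9900 * 0.516 = 10137 + 5108 = 15245
Giving 7113 / 13841 / 9293 / 21270 / 15245.
After projecting period 2:
Births: 13841 * 0.242 = 3350 ; 9293 * 0.211 = 1961 → 5311
Group 2: 7113 * 0.948 = 6743
Group 3: 13841 * 0.968 = 13398
Group 4: 9293 * 0.937 = 8708
Group 5: 21270 * 0.93 + 15245 * 0.516 = 19781 + 7866 = 27647
Giving 5311 / 6743 / 13398 / 8708 / 27647.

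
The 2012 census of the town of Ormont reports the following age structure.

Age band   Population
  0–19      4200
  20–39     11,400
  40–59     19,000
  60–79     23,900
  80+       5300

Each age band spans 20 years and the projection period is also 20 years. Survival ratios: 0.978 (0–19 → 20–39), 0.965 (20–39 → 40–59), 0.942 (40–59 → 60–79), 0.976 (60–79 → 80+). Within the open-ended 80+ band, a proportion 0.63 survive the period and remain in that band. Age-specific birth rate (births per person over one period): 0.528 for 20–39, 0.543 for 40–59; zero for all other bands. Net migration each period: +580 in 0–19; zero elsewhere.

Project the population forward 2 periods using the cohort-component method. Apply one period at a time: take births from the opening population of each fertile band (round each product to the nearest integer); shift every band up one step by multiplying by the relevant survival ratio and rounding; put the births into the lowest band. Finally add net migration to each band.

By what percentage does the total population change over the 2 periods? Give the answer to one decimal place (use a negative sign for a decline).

Call the bands 1 to 5, youngest first.
Period 1:
Births: 11400 * 0.528 = 6019 ; 19000 * 0.543 = 10317 → total 16336
Band 2: 4200 * 0.978 = 4108
Band 3: 11400 * 0.965 = 11001
Band 4: 19000 * 0.942 = 17898
Band 5: 23900 * 0.976 + 5300 * 0.63 = 23326 + 3339 = 26665
Net migration: Band 1 + 580 → 16916
Giving 16916 / 4108 / 11001 / 17898 / 26665.
Period 2:
Births: 4108 * 0.528 = 2169 ; 11001 * 0.543 = 5974 → total 8143
Band 2: 16916 * 0.978 = 16544
Band 3: 4108 * 0.965 = 3964
Band 4: 11001 * 0.942 = 10363
Band 5: 17898 * 0.976 + 26665 * 0.63 = 17468 + 16799 = 34267
Net migration: Band 1 + 580 → 8723
Giving 8723 / 16544 / 3964 / 10363 / 34267.
Total: 63800 → 73861; change = 10061; percentage change = 15.8%

15.8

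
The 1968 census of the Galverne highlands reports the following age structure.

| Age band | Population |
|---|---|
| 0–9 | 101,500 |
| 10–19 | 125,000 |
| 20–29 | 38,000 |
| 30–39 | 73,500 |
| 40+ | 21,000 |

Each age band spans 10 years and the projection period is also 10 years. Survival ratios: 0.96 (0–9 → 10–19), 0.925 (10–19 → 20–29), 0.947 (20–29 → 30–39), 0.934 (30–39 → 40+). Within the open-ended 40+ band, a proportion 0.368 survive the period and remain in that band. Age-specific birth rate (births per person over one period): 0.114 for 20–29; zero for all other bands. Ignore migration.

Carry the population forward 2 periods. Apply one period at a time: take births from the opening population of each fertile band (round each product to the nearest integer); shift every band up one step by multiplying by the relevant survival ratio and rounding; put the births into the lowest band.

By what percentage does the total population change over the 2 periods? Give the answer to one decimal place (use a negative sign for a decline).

-22.4

(Bands numbered youngest = 1 to oldest = 5.)
[period 1]
Births: 38000 × 0.114 = 4332
Band 2: 101500 × 0.96 = 97440
Band 3: 125000 × 0.925 = 115625
Band 4: 38000 × 0.947 = 35986
Band 5: 73500 × 0.934 + 21000 × 0.368 = 68649 + 7728 = 76377
Giving 4332 / 97440 / 115625 / 35986 / 76377.
[period 2]
Births: 115625 × 0.114 = 13181
Band 2: 4332 × 0.96 = 4159
Band 3: 97440 × 0.925 = 90132
Band 4: 115625 × 0.947 = 109497
Band 5: 35986 × 0.934 + 76377 × 0.368 = 33611 + 28107 = 61718
Giving 13181 / 4159 / 90132 / 109497 / 61718.
Total: 359000 → 278687; change = -80313; percentage change = -22.4%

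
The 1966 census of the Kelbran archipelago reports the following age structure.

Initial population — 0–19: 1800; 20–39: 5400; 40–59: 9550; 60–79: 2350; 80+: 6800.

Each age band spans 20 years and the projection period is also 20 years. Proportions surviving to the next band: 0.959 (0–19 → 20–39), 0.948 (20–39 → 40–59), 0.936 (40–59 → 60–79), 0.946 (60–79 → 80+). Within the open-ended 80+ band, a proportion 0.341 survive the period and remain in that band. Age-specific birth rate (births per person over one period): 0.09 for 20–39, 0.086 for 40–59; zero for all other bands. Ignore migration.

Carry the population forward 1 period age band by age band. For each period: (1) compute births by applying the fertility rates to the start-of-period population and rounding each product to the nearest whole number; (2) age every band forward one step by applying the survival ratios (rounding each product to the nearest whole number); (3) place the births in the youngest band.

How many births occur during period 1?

1307

Period 1:
Births: 5400 * 0.09 = 486, 9550 * 0.086 = 821 → total 1307
20–39: 1800 * 0.959 = 1726
40–59: 5400 * 0.948 = 5119
60–79: 9550 * 0.936 = 8939
80+: 2350 * 0.946 + 6800 * 0.341 = 2223 + 2319 = 4542
→ [1307, 1726, 5119, 8939, 4542]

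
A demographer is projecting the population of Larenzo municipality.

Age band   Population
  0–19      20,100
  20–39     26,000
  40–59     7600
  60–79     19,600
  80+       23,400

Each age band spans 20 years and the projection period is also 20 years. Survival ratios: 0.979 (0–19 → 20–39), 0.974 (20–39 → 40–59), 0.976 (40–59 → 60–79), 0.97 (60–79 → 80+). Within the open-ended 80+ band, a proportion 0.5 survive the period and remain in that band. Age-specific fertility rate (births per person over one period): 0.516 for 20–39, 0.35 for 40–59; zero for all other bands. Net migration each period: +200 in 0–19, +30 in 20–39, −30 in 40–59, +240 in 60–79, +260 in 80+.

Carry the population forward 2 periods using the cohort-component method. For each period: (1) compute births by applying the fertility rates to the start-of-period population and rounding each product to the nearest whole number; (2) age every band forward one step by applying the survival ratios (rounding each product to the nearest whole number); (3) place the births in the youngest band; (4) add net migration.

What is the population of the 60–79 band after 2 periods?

24927

Let group 1 be 0–19 through group 5 = 80+.
Period 1.
Births: 26000 * 0.516 = 13416 ; 7600 * 0.35 = 2660 → total 16076
Group 2: 20100 * 0.979 = 19678
Group 3: 26000 * 0.974 = 25324
Group 4: 7600 * 0.976 = 7418
Group 5: 19600 * 0.97 + 23400 * 0.5 = 19012 + 11700 = 30712
Net migration: Group 1 + 200 → 16276; Group 2 + 30 → 19708; Group 3 − 30 → 25294; Group 4 + 240 → 7658; Group 5 + 260 → 30972
→ [16276, 19708, 25294, 7658, 30972]
Period 2.
Births: 19708 * 0.516 = 10169 ; 25294 * 0.35 = 8853 → total 19022
Group 2: 16276 * 0.979 = 15934
Group 3: 19708 * 0.974 = 19196
Group 4: 25294 * 0.976 = 24687
Group 5: 7658 * 0.97 + 30972 * 0.5 = 7428 + 15486 = 22914
Net migration: Group 1 + 200 → 19222; Group 2 + 30 → 15964; Group 3 − 30 → 19166; Group 4 + 240 → 24927; Group 5 + 260 → 23174
→ [19222, 15964, 19166, 24927, 23174]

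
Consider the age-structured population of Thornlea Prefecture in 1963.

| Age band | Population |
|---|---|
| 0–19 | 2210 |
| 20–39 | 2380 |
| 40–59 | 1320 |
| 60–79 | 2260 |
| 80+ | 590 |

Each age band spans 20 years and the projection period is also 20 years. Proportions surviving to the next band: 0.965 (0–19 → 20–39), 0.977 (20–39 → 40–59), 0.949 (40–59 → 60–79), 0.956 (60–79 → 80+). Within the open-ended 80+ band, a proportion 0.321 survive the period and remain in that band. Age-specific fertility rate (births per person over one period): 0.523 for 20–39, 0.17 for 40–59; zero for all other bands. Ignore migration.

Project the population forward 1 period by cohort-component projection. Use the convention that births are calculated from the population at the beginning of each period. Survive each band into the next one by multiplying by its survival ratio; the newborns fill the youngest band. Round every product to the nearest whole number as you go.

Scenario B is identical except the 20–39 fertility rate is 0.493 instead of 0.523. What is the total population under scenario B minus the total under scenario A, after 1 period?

-72

Period 1:
Births: 2380 × 0.523 = 1245  |  1320 × 0.17 = 224 — total 1469
20–39: 2210 × 0.965 = 2133
40–59: 2380 × 0.977 = 2325
60–79: 1320 × 0.949 = 1253
80+: 2260 × 0.956 + 590 × 0.321 = 2161 + 189 = 2350
Population now: 0–19=1469, 20–39=2133, 40–59=2325, 60–79=1253, 80+=2350
Scenario A total after 1 period: 9530
Scenario B projection —
Period 1:
Births: 2380 × 0.493 = 1173  |  1320 × 0.17 = 224 — total 1397
20–39: 2210 × 0.965 = 2133
40–59: 2380 × 0.977 = 2325
60–79: 1320 × 0.949 = 1253
80+: 2260 × 0.956 + 590 × 0.321 = 2161 + 189 = 2350
Population now: 0–19=1397, 20–39=2133, 40–59=2325, 60–79=1253, 80+=2350
Scenario B total after 1 period: 9458
Difference B − A = 9458 − 9530 = -72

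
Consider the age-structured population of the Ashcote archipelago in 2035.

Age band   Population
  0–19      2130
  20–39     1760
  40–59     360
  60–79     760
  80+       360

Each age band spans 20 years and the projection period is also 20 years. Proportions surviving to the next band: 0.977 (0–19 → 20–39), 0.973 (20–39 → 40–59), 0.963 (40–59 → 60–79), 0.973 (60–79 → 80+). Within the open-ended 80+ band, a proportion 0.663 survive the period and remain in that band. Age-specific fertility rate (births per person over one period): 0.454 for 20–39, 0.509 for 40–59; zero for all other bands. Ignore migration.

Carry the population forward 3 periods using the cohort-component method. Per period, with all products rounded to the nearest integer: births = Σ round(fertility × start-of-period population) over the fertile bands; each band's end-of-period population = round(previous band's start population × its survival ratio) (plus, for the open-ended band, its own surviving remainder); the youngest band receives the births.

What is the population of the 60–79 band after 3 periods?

(Bands numbered youngest = 1 to oldest = 5.)
Period 1:
Births: 1760 * 0.454 = 799, 360 * 0.509 = 183 → total 982
Band 2: 2130 * 0.977 = 2081
Band 3: 1760 * 0.973 = 1712
Band 4: 360 * 0.963 = 347
Band 5: 760 * 0.973 + 360 * 0.663 = 739 + 239 = 978
End of period: [982, 2081, 1712, 347, 978]
Period 2:
Births: 2081 * 0.454 = 945, 1712 * 0.509 = 871 → total 1816
Band 2: 982 * 0.977 = 959
Band 3: 2081 * 0.973 = 2025
Band 4: 1712 * 0.963 = 1649
Band 5: 347 * 0.973 + 978 * 0.663 = 338 + 648 = 986
End of period: [1816, 959, 2025, 1649, 986]
Period 3:
Births: 959 * 0.454 = 435, 2025 * 0.509 = 1031 → total 1466
Band 2: 1816 * 0.977 = 1774
Band 3: 959 * 0.973 = 933
Band 4: 2025 * 0.963 = 1950
Band 5: 1649 * 0.973 + 986 * 0.663 = 1604 + 654 = 2258
End of period: [1466, 1774, 933, 1950, 2258]

1950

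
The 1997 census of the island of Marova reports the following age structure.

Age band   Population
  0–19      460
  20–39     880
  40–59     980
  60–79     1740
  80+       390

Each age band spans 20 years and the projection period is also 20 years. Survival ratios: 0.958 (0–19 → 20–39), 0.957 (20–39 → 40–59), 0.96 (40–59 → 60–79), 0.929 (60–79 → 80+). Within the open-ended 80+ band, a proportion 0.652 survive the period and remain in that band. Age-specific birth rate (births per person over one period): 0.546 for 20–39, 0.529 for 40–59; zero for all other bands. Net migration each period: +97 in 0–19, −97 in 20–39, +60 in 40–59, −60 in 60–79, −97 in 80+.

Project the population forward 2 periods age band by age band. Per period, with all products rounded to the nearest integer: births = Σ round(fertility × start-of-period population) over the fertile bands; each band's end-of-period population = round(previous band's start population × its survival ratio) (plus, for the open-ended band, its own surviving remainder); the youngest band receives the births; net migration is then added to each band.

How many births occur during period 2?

665

Let group 1 be 0–19 through group 5 = 80+.
After projecting period 1:
Births: 880 * 0.546 = 480  |  980 * 0.529 = 518 ⇒ total 998
Group 2: 460 * 0.958 = 441
Group 3: 880 * 0.957 = 842
Group 4: 980 * 0.96 = 941
Group 5: 1740 * 0.929 + 390 * 0.652 = 1616 + 254 = 1870
Net migration: Group 1 + 97 → 1095; Group 2 − 97 → 344; Group 3 + 60 → 902; Group 4 − 60 → 881; Group 5 − 97 → 1773
End of period: [1095, 344, 902, 881, 1773]
After projecting period 2:
Births: 344 * 0.546 = 188  |  902 * 0.529 = 477 ⇒ total 665
Group 2: 1095 * 0.958 = 1049
Group 3: 344 * 0.957 = 329
Group 4: 902 * 0.96 = 866
Group 5: 881 * 0.929 + 1773 * 0.652 = 818 + 1156 = 1974
Net migration: Group 1 + 97 → 762; Group 2 − 97 → 952; Group 3 + 60 → 389; Group 4 − 60 → 806; Group 5 − 97 → 1877
End of period: [762, 952, 389, 806, 1877]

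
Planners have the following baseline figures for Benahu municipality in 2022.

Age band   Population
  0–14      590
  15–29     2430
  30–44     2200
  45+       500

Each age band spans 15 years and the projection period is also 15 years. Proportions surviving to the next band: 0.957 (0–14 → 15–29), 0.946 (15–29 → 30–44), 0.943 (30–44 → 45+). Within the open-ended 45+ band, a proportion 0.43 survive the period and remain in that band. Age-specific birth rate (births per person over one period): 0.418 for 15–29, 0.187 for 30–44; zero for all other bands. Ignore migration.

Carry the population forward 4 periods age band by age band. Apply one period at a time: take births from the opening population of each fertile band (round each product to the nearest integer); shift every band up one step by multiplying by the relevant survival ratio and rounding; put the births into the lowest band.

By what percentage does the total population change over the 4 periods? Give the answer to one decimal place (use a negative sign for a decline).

Period 1:
Births: 2430 × 0.418 = 1016, 2200 × 0.187 = 411 ⇒ total 1427
15–29: 590 × 0.957 = 565
30–44: 2430 × 0.946 = 2299
45+: 2200 × 0.943 + 500 × 0.43 = 2075 + 215 = 2290
Giving 1427 / 565 / 2299 / 2290.
Period 2:
Births: 565 × 0.418 = 236, 2299 × 0.187 = 430 ⇒ total 666
15–29: 1427 × 0.957 = 1366
30–44: 565 × 0.946 = 534
45+: 2299 × 0.943 + 2290 × 0.43 = 2168 + 985 = 3153
Giving 666 / 1366 / 534 / 3153.
Period 3:
Births: 1366 × 0.418 = 571, 534 × 0.187 = 100 ⇒ total 671
15–29: 666 × 0.957 = 637
30–44: 1366 × 0.946 = 1292
45+: 534 × 0.943 + 3153 × 0.43 = 504 + 1356 = 1860
Giving 671 / 637 / 1292 / 1860.
Period 4:
Births: 637 × 0.418 = 266, 1292 × 0.187 = 242 ⇒ total 508
15–29: 671 × 0.957 = 642
30–44: 637 × 0.946 = 603
45+: 1292 × 0.943 + 1860 × 0.43 = 1218 + 800 = 2018
Giving 508 / 642 / 603 / 2018.
Total: 5720 → 3771; change = -1949; percentage change = -34.1%

-34.1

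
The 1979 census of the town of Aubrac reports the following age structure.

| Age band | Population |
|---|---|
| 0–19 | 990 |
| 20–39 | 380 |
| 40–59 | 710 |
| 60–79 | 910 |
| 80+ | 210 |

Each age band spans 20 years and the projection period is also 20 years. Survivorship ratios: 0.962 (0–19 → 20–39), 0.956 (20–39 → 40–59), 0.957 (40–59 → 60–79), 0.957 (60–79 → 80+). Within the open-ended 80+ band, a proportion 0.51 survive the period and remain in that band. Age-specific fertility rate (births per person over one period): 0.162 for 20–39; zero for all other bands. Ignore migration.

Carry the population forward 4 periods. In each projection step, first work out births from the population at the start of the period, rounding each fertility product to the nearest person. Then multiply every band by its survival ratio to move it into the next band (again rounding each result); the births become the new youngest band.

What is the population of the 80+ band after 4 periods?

[period 1]
Births: 380 × 0.162 = 62
20–39: 990 × 0.962 = 952
40–59: 380 × 0.956 = 363
60–79: 710 × 0.957 = 679
80+: 910 × 0.957 + 210 × 0.51 = 871 + 107 = 978
→ [62, 952, 363, 679, 978]
[period 2]
Births: 952 × 0.162 = 154
20–39: 62 × 0.962 = 60
40–59: 952 × 0.956 = 910
60–79: 363 × 0.957 = 347
80+: 679 × 0.957 + 978 × 0.51 = 650 + 499 = 1149
→ [154, 60, 910, 347, 1149]
[period 3]
Births: 60 × 0.162 = 10
20–39: 154 × 0.962 = 148
40–59: 60 × 0.956 = 57
60–79: 910 × 0.957 = 871
80+: 347 × 0.957 + 1149 × 0.51 = 332 + 586 = 918
→ [10, 148, 57, 871, 918]
[period 4]
Births: 148 × 0.162 = 24
20–39: 10 × 0.962 = 10
40–59: 148 × 0.956 = 141
60–79: 57 × 0.957 = 55
80+: 871 × 0.957 + 918 × 0.51 = 834 + 468 = 1302
→ [24, 10, 141, 55, 1302]

1302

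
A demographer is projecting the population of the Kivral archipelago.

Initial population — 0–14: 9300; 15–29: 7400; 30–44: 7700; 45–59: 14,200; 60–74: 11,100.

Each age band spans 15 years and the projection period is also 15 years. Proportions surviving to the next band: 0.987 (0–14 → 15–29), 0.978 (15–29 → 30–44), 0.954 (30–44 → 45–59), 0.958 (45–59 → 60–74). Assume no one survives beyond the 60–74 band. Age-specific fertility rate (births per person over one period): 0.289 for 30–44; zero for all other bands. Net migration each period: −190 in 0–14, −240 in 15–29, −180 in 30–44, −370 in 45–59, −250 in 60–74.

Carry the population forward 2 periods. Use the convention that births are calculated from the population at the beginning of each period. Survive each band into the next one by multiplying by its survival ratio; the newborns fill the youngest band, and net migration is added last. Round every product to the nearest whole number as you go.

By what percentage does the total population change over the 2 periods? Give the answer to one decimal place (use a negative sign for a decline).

Period 1:
Births: 7700 × 0.289 = 2225
15–29: 9300 × 0.987 = 9179
30–44: 7400 × 0.978 = 7237
45–59: 7700 × 0.954 = 7346
60–74: 14200 × 0.958 = 13604
Net migration: 0–14 − 190 → 2035; 15–29 − 240 → 8939; 30–44 − 180 → 7057; 45–59 − 370 → 6976; 60–74 − 250 → 13354
→ [2035, 8939, 7057, 6976, 13354]
Period 2:
Births: 7057 × 0.289 = 2039
15–29: 2035 × 0.987 = 2009
30–44: 8939 × 0.978 = 8742
45–59: 7057 × 0.954 = 6732
60–74: 6976 × 0.958 = 6683
Net migration: 0–14 − 190 → 1849; 15–29 − 240 → 1769; 30–44 − 180 → 8562; 45–59 − 370 → 6362; 60–74 − 250 → 6433
→ [1849, 1769, 8562, 6362, 6433]
Total: 49700 → 24975; change = -24725; percentage change = -49.7%

-49.7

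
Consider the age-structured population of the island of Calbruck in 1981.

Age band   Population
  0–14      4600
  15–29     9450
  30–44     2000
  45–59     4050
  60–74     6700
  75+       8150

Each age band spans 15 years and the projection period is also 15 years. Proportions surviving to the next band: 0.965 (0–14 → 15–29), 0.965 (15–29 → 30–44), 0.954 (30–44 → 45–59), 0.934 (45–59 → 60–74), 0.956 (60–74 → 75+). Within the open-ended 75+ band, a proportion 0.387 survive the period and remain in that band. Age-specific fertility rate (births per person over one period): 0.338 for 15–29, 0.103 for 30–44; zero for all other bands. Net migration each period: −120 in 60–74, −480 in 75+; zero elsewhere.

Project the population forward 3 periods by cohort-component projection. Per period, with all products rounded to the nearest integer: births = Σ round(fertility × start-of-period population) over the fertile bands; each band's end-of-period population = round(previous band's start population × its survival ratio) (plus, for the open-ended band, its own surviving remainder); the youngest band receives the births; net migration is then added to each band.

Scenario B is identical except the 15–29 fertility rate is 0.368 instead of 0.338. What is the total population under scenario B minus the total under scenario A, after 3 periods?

593

Call the groups 1 to 6, youngest first.
Period 1:
Births: 9450 * 0.338 = 3194, 2000 * 0.103 = 206 → 3400
Group 2: 4600 * 0.965 = 4439
Group 3: 9450 * 0.965 = 9119
Group 4: 2000 * 0.954 = 1908
Group 5: 4050 * 0.934 = 3783
Group 6: 6700 * 0.956 + 8150 * 0.387 = 6405 + 3154 = 9559
Net migration: Group 5 − 120 → 3663; Group 6 − 480 → 9079
End of period: [3400, 4439, 9119, 1908, 3663, 9079]
Period 2:
Births: 4439 * 0.338 = 1500, 9119 * 0.103 = 939 → 2439
Group 2: 3400 * 0.965 = 3281
Group 3: 4439 * 0.965 = 4284
Group 4: 9119 * 0.954 = 8700
Group 5: 1908 * 0.934 = 1782
Group 6: 3663 * 0.956 + 9079 * 0.387 = 3502 + 3514 = 7016
Net migration: Group 5 − 120 → 1662; Group 6 − 480 → 6536
End of period: [2439, 3281, 4284, 8700, 1662, 6536]
Period 3:
Births: 3281 * 0.338 = 1109, 4284 * 0.103 = 441 → 1550
Group 2: 2439 * 0.965 = 2354
Group 3: 3281 * 0.965 = 3166
Group 4: 4284 * 0.954 = 4087
Group 5: 8700 * 0.934 = 8126
Group 6: 1662 * 0.956 + 6536 * 0.387 = 1589 + 2529 = 4118
Net migration: Group 5 − 120 → 8006; Group 6 − 480 → 3638
End of period: [1550, 2354, 3166, 4087, 8006, 3638]
Scenario A total after 3 periods: 22801
Scenario B projection —
Period 1:
Births: 9450 * 0.368 = 3478, 2000 * 0.103 = 206 → 3684
Group 2: 4600 * 0.965 = 4439
Group 3: 9450 * 0.965 = 9119
Group 4: 2000 * 0.954 = 1908
Group 5: 4050 * 0.934 = 3783
Group 6: 6700 * 0.956 + 8150 * 0.387 = 6405 + 3154 = 9559
Net migration: Group 5 − 120 → 3663; Group 6 − 480 → 9079
End of period: [3684, 4439, 9119, 1908, 3663, 9079]
Period 2:
Births: 4439 * 0.368 = 1634, 9119 * 0.103 = 939 → 2573
Group 2: 3684 * 0.965 = 3555
Group 3: 4439 * 0.965 = 4284
Group 4: 9119 * 0.954 = 8700
Group 5: 1908 * 0.934 = 1782
Group 6: 3663 * 0.956 + 9079 * 0.387 = 3502 + 3514 = 7016
Net migration: Group 5 − 120 → 1662; Group 6 − 480 → 6536
End of period: [2573, 3555, 4284, 8700, 1662, 6536]
Period 3:
Births: 3555 * 0.368 = 1308, 4284 * 0.103 = 441 → 1749
Group 2: 2573 * 0.965 = 2483
Group 3: 3555 * 0.965 = 3431
Group 4: 4284 * 0.954 = 4087
Group 5: 8700 * 0.934 = 8126
Group 6: 1662 * 0.956 + 6536 * 0.387 = 1589 + 2529 = 4118
Net migration: Group 5 − 120 → 8006; Group 6 − 480 → 3638
End of period: [1749, 2483, 3431, 4087, 8006, 3638]
Scenario B total after 3 periods: 23394
Difference B − A = 23394 − 22801 = 593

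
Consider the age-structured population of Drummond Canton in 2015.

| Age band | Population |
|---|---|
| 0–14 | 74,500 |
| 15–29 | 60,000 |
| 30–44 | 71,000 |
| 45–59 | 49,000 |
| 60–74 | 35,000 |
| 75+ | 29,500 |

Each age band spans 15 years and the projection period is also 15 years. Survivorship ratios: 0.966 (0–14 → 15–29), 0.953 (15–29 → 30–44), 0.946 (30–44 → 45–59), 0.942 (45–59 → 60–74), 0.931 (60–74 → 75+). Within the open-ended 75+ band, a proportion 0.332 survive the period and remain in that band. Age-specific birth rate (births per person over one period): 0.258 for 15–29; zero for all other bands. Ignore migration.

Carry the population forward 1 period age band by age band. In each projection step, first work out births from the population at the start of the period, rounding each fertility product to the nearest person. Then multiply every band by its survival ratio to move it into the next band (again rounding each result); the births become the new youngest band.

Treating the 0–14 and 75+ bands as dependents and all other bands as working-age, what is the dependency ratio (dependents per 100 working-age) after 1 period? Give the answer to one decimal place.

Period 1.
Births: 60000 * 0.258 = 15480
15–29: 74500 * 0.966 = 71967
30–44: 60000 * 0.953 = 57180
45–59: 71000 * 0.946 = 67166
60–74: 49000 * 0.942 = 46158
75+: 35000 * 0.931 + 29500 * 0.332 = 32585 + 9794 = 42379
End of period: [15480, 71967, 57180, 67166, 46158, 42379]
Dependents (band 0–14 + band 75+) = 15480 + 42379 = 57859; working-age = 242471; ratio = 57859/242471 × 100 = 23.9

23.9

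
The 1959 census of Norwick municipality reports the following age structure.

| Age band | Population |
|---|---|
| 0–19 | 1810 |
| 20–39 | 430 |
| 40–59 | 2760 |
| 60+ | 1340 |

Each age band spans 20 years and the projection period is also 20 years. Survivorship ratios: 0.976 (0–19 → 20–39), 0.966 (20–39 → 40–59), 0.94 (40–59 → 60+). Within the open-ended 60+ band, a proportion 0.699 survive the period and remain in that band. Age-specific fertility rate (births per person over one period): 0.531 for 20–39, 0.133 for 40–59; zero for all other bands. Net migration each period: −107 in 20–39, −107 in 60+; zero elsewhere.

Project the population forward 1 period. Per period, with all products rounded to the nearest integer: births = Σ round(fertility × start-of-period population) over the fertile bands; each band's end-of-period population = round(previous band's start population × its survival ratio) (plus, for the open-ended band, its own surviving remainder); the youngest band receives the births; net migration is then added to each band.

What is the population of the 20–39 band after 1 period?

1660

Let group 1 be 0–19 through group 4 = 60+.
Period 1:
Births: 430 × 0.531 = 228 ; 2760 × 0.133 = 367 → 595
Group 2: 1810 × 0.976 = 1767
Group 3: 430 × 0.966 = 415
Group 4: 2760 × 0.94 + 1340 × 0.699 = 2594 + 937 = 3531
Net migration: Group 2 − 107 → 1660; Group 4 − 107 → 3424
Giving 595 / 1660 / 415 / 3424.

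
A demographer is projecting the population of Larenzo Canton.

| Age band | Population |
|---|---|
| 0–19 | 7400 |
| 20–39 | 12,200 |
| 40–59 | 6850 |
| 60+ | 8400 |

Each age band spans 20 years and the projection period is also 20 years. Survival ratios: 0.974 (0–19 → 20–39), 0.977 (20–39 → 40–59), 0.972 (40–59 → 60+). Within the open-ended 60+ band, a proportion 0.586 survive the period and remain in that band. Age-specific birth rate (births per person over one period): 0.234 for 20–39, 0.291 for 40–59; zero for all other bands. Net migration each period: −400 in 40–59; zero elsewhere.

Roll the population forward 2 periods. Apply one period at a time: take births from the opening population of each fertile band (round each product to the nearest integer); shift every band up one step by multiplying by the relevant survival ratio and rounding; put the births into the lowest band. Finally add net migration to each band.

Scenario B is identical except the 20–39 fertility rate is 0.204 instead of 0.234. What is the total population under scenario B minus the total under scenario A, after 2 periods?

Numbering the bands 1..4 from youngest to oldest:
Period 1.
Births: 12200 × 0.234 = 2855 ; 6850 × 0.291 = 1993 → total 4848
Band 2: 7400 × 0.974 = 7208
Band 3: 12200 × 0.977 = 11919
Band 4: 6850 × 0.972 + 8400 × 0.586 = 6658 + 4922 = 11580
Net migration: Band 3 − 400 → 11519
→ [4848, 7208, 11519, 11580]
Period 2.
Births: 7208 × 0.234 = 1687 ; 11519 × 0.291 = 3352 → total 5039
Band 2: 4848 × 0.974 = 4722
Band 3: 7208 × 0.977 = 7042
Band 4: 11519 × 0.972 + 11580 × 0.586 = 11196 + 6786 = 17982
Net migration: Band 3 − 400 → 6642
→ [5039, 4722, 6642, 17982]
Scenario A total after 2 periods: 34385
Scenario B projection —
Period 1.
Births: 12200 × 0.204 = 2489 ; 6850 × 0.291 = 1993 → total 4482
Band 2: 7400 × 0.974 = 7208
Band 3: 12200 × 0.977 = 11919
Band 4: 6850 × 0.972 + 8400 × 0.586 = 6658 + 4922 = 11580
Net migration: Band 3 − 400 → 11519
→ [4482, 7208, 11519, 11580]
Period 2.
Births: 7208 × 0.204 = 1470 ; 11519 × 0.291 = 3352 → total 4822
Band 2: 4482 × 0.974 = 4365
Band 3: 7208 × 0.977 = 7042
Band 4: 11519 × 0.972 + 11580 × 0.586 = 11196 + 6786 = 17982
Net migration: Band 3 − 400 → 6642
→ [4822, 4365, 6642, 17982]
Scenario B total after 2 periods: 33811
Difference B − A = 33811 − 34385 = -574

-574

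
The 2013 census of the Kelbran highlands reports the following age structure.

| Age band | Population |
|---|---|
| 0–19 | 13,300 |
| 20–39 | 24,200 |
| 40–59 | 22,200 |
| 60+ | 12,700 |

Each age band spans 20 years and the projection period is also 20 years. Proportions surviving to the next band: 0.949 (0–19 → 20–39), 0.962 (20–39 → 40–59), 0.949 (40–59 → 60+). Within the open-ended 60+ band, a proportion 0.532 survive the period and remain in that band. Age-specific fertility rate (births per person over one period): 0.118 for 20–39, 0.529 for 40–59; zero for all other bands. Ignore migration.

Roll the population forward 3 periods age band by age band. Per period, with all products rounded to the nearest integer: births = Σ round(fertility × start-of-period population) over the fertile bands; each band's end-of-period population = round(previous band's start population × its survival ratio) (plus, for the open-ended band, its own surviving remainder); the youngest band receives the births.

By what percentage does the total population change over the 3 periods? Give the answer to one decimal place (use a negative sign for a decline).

Let group 1 be 0–19 through group 4 = 60+.
[period 1]
Births: 24200 * 0.118 = 2856 ; 22200 * 0.529 = 11744 ⇒ total 14600
Group 2: 13300 * 0.949 = 12622
Group 3: 24200 * 0.962 = 23280
Group 4: 22200 * 0.949 + 12700 * 0.532 = 21068 + 6756 = 27824
End of period: [14600, 12622, 23280, 27824]
[period 2]
Births: 12622 * 0.118 = 1489 ; 23280 * 0.529 = 12315 ⇒ total 13804
Group 2: 14600 * 0.949 = 13855
Group 3: 12622 * 0.962 = 12142
Group 4: 23280 * 0.949 + 27824 * 0.532 = 22093 + 14802 = 36895
End of period: [13804, 13855, 12142, 36895]
[period 3]
Births: 13855 * 0.118 = 1635 ; 12142 * 0.529 = 6423 ⇒ total 8058
Group 2: 13804 * 0.949 = 13100
Group 3: 13855 * 0.962 = 13329
Group 4: 12142 * 0.949 + 36895 * 0.532 = 11523 + 19628 = 31151
End of period: [8058, 13100, 13329, 31151]
Total: 72400 → 65638; change = -6762; percentage change = -9.3%

-9.3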